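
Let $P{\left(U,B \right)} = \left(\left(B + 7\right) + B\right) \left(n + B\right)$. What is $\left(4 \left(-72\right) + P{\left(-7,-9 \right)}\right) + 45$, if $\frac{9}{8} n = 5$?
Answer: $- \frac{1736}{9} \approx -192.89$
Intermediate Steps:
$n = \frac{40}{9}$ ($n = \frac{8}{9} \cdot 5 = \frac{40}{9} \approx 4.4444$)
$P{\left(U,B \right)} = \left(7 + 2 B\right) \left(\frac{40}{9} + B\right)$ ($P{\left(U,B \right)} = \left(\left(B + 7\right) + B\right) \left(\frac{40}{9} + B\right) = \left(\left(7 + B\right) + B\right) \left(\frac{40}{9} + B\right) = \left(7 + 2 B\right) \left(\frac{40}{9} + B\right)$)
$\left(4 \left(-72\right) + P{\left(-7,-9 \right)}\right) + 45 = \left(4 \left(-72\right) + \left(\frac{280}{9} + 2 \left(-9\right)^{2} + \frac{143}{9} \left(-9\right)\right)\right) + 45 = \left(-288 + \left(\frac{280}{9} + 2 \cdot 81 - 143\right)\right) + 45 = \left(-288 + \left(\frac{280}{9} + 162 - 143\right)\right) + 45 = \left(-288 + \frac{451}{9}\right) + 45 = - \frac{2141}{9} + 45 = - \frac{1736}{9}$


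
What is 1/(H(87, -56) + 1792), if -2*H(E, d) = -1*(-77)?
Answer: 2/3507 ≈ 0.00057029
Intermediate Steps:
H(E, d) = -77/2 (H(E, d) = -(-1)*(-77)/2 = -½*77 = -77/2)
1/(H(87, -56) + 1792) = 1/(-77/2 + 1792) = 1/(3507/2) = 2/3507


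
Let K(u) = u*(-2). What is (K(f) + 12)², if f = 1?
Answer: 100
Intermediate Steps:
K(u) = -2*u
(K(f) + 12)² = (-2*1 + 12)² = (-2 + 12)² = 10² = 100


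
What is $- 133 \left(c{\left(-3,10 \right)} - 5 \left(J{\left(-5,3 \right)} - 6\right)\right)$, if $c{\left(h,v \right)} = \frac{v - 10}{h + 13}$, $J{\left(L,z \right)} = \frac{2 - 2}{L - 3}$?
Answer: $-3990$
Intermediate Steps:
$J{\left(L,z \right)} = 0$ ($J{\left(L,z \right)} = \frac{0}{-3 + L} = 0$)
$c{\left(h,v \right)} = \frac{-10 + v}{13 + h}$
$- 133 \left(c{\left(-3,10 \right)} - 5 \left(J{\left(-5,3 \right)} - 6\right)\right) = - 133 \left(\frac{-10 + 10}{13 - 3} - 5 \left(0 - 6\right)\right) = - 133 \left(\frac{1}{10} \cdot 0 - -30\right) = - 133 \left(\frac{1}{10} \cdot 0 + 30\right) = - 133 \left(0 + 30\right) = \left(-133\right) 30 = -3990$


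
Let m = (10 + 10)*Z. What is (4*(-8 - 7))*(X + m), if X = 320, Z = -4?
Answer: -14400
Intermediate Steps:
m = -80 (m = (10 + 10)*(-4) = 20*(-4) = -80)
(4*(-8 - 7))*(X + m) = (4*(-8 - 7))*(320 - 80) = (4*(-15))*240 = -60*240 = -14400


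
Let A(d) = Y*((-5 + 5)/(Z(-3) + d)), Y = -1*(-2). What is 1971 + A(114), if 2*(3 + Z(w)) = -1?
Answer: 1971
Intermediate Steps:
Z(w) = -7/2 (Z(w) = -3 + (1/2)*(-1) = -3 - 1/2 = -7/2)
Y = 2
A(d) = 0 (A(d) = 2*((-5 + 5)/(-7/2 + d)) = 2*(0/(-7/2 + d)) = 2*0 = 0)
1971 + A(114) = 1971 + 0 = 1971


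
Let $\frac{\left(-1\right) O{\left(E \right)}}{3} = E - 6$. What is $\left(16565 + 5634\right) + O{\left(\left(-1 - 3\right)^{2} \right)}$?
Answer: $22169$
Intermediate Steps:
$O{\left(E \right)} = 18 - 3 E$ ($O{\left(E \right)} = - 3 \left(E - 6\right) = - 3 \left(-6 + E\right) = 18 - 3 E$)
$\left(16565 + 5634\right) + O{\left(\left(-1 - 3\right)^{2} \right)} = \left(16565 + 5634\right) + \left(18 - 3 \left(-1 - 3\right)^{2}\right) = 22199 + \left(18 - 3 \left(-4\right)^{2}\right) = 22199 + \left(18 - 48\right) = 22199 - 30 = 22169$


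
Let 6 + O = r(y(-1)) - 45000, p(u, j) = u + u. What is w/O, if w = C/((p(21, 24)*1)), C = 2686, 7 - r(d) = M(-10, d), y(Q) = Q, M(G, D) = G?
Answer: -1343/944769 ≈ -0.0014215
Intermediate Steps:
p(u, j) = 2*u
r(d) = 17 (r(d) = 7 - 1*(-10) = 7 + 10 = 17)
O = -44989 (O = -6 + (17 - 45000) = -6 - 44983 = -44989)
w = 1343/21 (w = 2686/(((2*21)*1)) = 2686/((42*1)) = 2686/42 = 2686*(1/42) = 1343/21 ≈ 63.952)
w/O = (1343/21)/(-44989) = (1343/21)*(-1/44989) = -1343/944769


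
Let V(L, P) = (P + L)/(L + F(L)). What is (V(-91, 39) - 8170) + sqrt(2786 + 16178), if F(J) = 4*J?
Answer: -285946/35 + 2*sqrt(4741) ≈ -8032.2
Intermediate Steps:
V(L, P) = (L + P)/(5*L) (V(L, P) = (P + L)/(L + 4*L) = (L + P)/((5*L)) = (L + P)*(1/(5*L)) = (L + P)/(5*L))
(V(-91, 39) - 8170) + sqrt(2786 + 16178) = ((1/5)*(-91 + 39)/(-91) - 8170) + sqrt(2786 + 16178) = ((1/5)*(-1/91)*(-52) - 8170) + sqrt(18964) = (4/35 - 8170) + 2*sqrt(4741) = -285946/35 + 2*sqrt(4741)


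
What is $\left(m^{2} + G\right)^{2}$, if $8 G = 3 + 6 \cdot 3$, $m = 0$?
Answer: $\frac{441}{64} \approx 6.8906$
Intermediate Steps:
$G = \frac{21}{8}$ ($G = \frac{3 + 6 \cdot 3}{8} = \frac{3 + 18}{8} = \frac{1}{8} \cdot 21 = \frac{21}{8} \approx 2.625$)
$\left(m^{2} + G\right)^{2} = \left(0^{2} + \frac{21}{8}\right)^{2} = \left(0 + \frac{21}{8}\right)^{2} = \left(\frac{21}{8}\right)^{2} = \frac{441}{64}$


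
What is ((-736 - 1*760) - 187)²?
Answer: 2832489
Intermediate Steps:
((-736 - 1*760) - 187)² = ((-736 - 760) - 187)² = (-1496 - 187)² = (-1683)² = 2832489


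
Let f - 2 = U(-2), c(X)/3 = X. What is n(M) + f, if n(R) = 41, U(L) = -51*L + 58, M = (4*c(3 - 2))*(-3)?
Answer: 203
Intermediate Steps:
c(X) = 3*X
M = -36 (M = (4*(3*(3 - 2)))*(-3) = (4*(3*1))*(-3) = (4*3)*(-3) = 12*(-3) = -36)
U(L) = 58 - 51*L
f = 162 (f = 2 + (58 - 51*(-2)) = 2 + (58 + 102) = 2 + 160 = 162)
n(M) + f = 41 + 162 = 203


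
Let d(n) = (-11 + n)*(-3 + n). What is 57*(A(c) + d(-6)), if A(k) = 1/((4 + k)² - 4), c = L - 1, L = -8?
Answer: 61066/7 ≈ 8723.7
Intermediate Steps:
c = -9 (c = -8 - 1 = -9)
A(k) = 1/(-4 + (4 + k)²)
57*(A(c) + d(-6)) = 57*(1/(-4 + (4 - 9)²) + (33 + (-6)² - 14*(-6))) = 57*(1/(-4 + (-5)²) + (33 + 36 + 84)) = 57*(1/(-4 + 25) + 153) = 57*(1/21 + 153) = 57*(3214/21) = 61066/7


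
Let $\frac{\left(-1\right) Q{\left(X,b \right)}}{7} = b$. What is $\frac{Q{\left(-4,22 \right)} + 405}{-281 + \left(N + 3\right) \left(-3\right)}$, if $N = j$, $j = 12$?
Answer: $- \frac{251}{326} \approx -0.76994$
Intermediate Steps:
$Q{\left(X,b \right)} = - 7 b$
$N = 12$
$\frac{Q{\left(-4,22 \right)} + 405}{-281 + \left(N + 3\right) \left(-3\right)} = \frac{\left(-7\right) 22 + 405}{-281 + \left(12 + 3\right) \left(-3\right)} = \frac{-154 + 405}{-281 + 15 \left(-3\right)} = \frac{251}{-281 - 45} = \frac{251}{-326} = 251 \left(- \frac{1}{326}\right) = - \frac{251}{326}$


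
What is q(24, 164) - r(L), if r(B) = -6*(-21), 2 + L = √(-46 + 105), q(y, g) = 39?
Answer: -87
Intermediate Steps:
L = -2 + √59 (L = -2 + √(-46 + 105) = -2 + √59 ≈ 5.6811)
r(B) = 126
q(24, 164) - r(L) = 39 - 1*126 = 39 - 126 = -87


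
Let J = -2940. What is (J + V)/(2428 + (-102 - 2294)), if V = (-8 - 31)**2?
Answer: -1419/32 ≈ -44.344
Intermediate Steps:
V = 1521 (V = (-39)**2 = 1521)
(J + V)/(2428 + (-102 - 2294)) = (-2940 + 1521)/(2428 + (-102 - 2294)) = -1419/(2428 - 2396) = -1419/32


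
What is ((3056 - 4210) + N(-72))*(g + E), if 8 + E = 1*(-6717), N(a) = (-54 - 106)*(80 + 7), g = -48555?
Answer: 833290720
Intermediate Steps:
N(a) = -13920 (N(a) = -160*87 = -13920)
E = -6725 (E = -8 + 1*(-6717) = -8 - 6717 = -6725)
((3056 - 4210) + N(-72))*(g + E) = ((3056 - 4210) - 13920)*(-48555 - 6725) = (-1154 - 13920)*(-55280) = -15074*(-55280) = 833290720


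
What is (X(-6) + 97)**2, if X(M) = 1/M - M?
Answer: 380689/36 ≈ 10575.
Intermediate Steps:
(X(-6) + 97)**2 = ((1/(-6) - 1*(-6)) + 97)**2 = ((-1/6 + 6) + 97)**2 = (35/6 + 97)**2 = (617/6)**2 = 380689/36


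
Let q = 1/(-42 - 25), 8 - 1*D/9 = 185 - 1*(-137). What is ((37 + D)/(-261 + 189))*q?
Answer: -2789/4824 ≈ -0.57815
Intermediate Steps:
D = -2826 (D = 72 - 9*(185 - 1*(-137)) = 72 - 9*(185 + 137) = 72 - 9*322 = 72 - 2898 = -2826)
q = -1/67 (q = 1/(-67) = -1/67 ≈ -0.014925)
((37 + D)/(-261 + 189))*q = ((37 - 2826)/(-261 + 189))*(-1/67) = -2789/(-72)*(-1/67) = -2789*(-1/72)*(-1/67) = (2789/72)*(-1/67) = -2789/4824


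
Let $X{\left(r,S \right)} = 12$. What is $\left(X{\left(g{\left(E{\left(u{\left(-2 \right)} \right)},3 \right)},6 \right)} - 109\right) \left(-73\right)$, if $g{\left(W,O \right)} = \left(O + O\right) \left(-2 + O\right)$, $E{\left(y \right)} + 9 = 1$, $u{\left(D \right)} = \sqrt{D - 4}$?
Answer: $7081$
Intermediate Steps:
$u{\left(D \right)} = \sqrt{-4 + D}$
$E{\left(y \right)} = -8$ ($E{\left(y \right)} = -9 + 1 = -8$)
$g{\left(W,O \right)} = 2 O \left(-2 + O\right)$
$\left(X{\left(g{\left(E{\left(u{\left(-2 \right)} \right)},3 \right)},6 \right)} - 109\right) \left(-73\right) = \left(12 - 109\right) \left(-73\right) = \left(-97\right) \left(-73\right) = 7081$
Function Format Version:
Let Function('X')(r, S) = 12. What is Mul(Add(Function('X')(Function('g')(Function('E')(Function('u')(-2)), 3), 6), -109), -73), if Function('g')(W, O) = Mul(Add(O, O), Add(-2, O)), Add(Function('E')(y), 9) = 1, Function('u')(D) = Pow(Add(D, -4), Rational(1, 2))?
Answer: 7081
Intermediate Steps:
Function('u')(D) = Pow(Add(-4, D), Rational(1, 2))
Function('E')(y) = -8 (Function('E')(y) = Add(-9, 1) = -8)
Function('g')(W, O) = Mul(2, O, Add(-2, O)) (Function('g')(W, O) = Mul(Mul(2, O), Add(-2, O)) = Mul(2, O, Add(-2, O)))
Mul(Add(Function('X')(Function('g')(Function('E')(Function('u')(-2)), 3), 6), -109), -73) = Mul(Add(12, -109), -73) = Mul(-97, -73) = 7081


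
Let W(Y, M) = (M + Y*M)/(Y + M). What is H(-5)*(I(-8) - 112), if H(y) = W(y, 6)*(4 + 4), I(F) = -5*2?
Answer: 23424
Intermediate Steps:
W(Y, M) = (M + M*Y)/(M + Y)
I(F) = -10
H(y) = 48*(1 + y)/(6 + y) (H(y) = (6*(1 + y)/(6 + y))*(4 + 4) = (6*(1 + y)/(6 + y))*8 = 48*(1 + y)/(6 + y))
H(-5)*(I(-8) - 112) = (48*(1 - 5)/(6 - 5))*(-10 - 112) = (48*(-4)/1)*(-122) = (48*1*(-4))*(-122) = -192*(-122) = 23424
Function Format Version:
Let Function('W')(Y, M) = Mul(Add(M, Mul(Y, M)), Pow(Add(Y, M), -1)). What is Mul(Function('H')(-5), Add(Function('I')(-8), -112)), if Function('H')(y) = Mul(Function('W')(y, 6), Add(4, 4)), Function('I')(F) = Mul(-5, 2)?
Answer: 23424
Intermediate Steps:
Function('W')(Y, M) = Mul(Pow(Add(M, Y), -1), Add(M, Mul(M, Y))) (Function('W')(Y, M) = Mul(Add(M, Mul(M, Y)), Pow(Add(M, Y), -1)) = Mul(Pow(Add(M, Y), -1), Add(M, Mul(M, Y))))
Function('I')(F) = -10
Function('H')(y) = Mul(48, Pow(Add(6, y), -1), Add(1, y)) (Function('H')(y) = Mul(Mul(6, Pow(Add(6, y), -1), Add(1, y)), Add(4, 4)) = Mul(Mul(6, Pow(Add(6, y), -1), Add(1, y)), 8) = Mul(48, Pow(Add(6, y), -1), Add(1, y)))
Mul(Function('H')(-5), Add(Function('I')(-8), -112)) = Mul(Mul(48, Pow(Add(6, -5), -1), Add(1, -5)), Add(-10, -112)) = Mul(Mul(48, Pow(1, -1), -4), -122) = Mul(Mul(48, 1, -4), -122) = Mul(-192, -122) = 23424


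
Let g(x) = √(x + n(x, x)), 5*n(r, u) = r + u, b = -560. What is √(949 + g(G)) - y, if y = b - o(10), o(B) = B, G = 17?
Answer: 570 + √(23725 + 5*√595)/5 ≈ 600.88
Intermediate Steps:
n(r, u) = r/5 + u/5 (n(r, u) = (r + u)/5 = r/5 + u/5)
g(x) = √35*√x/5 (g(x) = √(x + (x/5 + x/5)) = √(x + 2*x/5) = √(7*x/5) = √35*√x/5)
y = -570 (y = -560 - 1*10 = -560 - 10 = -570)
√(949 + g(G)) - y = √(949 + √35*√17/5) - 1*(-570) = √(949 + √595/5) + 570 = 570 + √(949 + √595/5)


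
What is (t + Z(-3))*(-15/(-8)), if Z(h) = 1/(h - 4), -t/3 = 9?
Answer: -1425/28 ≈ -50.893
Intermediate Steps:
t = -27 (t = -3*9 = -27)
Z(h) = 1/(-4 + h)
(t + Z(-3))*(-15/(-8)) = (-27 + 1/(-4 - 3))*(-15/(-8)) = (-27 + 1/(-7))*(-15*(-1/8)) = (-27 - 1/7)*(15/8) = -190/7*15/8 = -1425/28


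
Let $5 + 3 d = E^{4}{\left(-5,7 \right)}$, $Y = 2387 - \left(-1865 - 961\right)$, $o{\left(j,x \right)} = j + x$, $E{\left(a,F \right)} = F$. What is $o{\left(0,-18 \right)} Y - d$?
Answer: $- \frac{283898}{3} \approx -94633.0$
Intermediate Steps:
$Y = 5213$ ($Y = 2387 - -2826 = 2387 + 2826 = 5213$)
$d = \frac{2396}{3}$ ($d = - \frac{5}{3} + \frac{7^{4}}{3} = - \frac{5}{3} + \frac{1}{3} \cdot 2401 = - \frac{5}{3} + \frac{2401}{3} = \frac{2396}{3} \approx 798.67$)
$o{\left(0,-18 \right)} Y - d = \left(0 - 18\right) 5213 - \frac{2396}{3} = \left(-18\right) 5213 - \frac{2396}{3} = -93834 - \frac{2396}{3} = - \frac{283898}{3}$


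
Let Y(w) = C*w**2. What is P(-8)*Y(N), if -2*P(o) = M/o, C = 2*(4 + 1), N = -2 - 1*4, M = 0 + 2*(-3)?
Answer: -135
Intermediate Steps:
M = -6 (M = 0 - 6 = -6)
N = -6 (N = -2 - 4 = -6)
C = 10 (C = 2*5 = 10)
Y(w) = 10*w**2
P(o) = 3/o (P(o) = -(-3)/o = 3/o)
P(-8)*Y(N) = (3/(-8))*(10*(-6)**2) = (3*(-1/8))*(10*36) = -3/8*360 = -135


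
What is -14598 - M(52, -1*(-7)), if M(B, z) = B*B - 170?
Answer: -17132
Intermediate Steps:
M(B, z) = -170 + B² (M(B, z) = B² - 170 = -170 + B²)
-14598 - M(52, -1*(-7)) = -14598 - (-170 + 52²) = -14598 - (-170 + 2704) = -14598 - 1*2534 = -14598 - 2534 = -17132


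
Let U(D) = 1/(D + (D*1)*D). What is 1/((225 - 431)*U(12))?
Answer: -78/103 ≈ -0.75728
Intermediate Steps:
U(D) = 1/(D + D²) (U(D) = 1/(D + D*D) = 1/(D + D²))
1/((225 - 431)*U(12)) = 1/((225 - 431)*(1/(12*(1 + 12)))) = 1/(-103/(6*13)) = 1/(-206*1/156) = 1/(-103/78) = -78/103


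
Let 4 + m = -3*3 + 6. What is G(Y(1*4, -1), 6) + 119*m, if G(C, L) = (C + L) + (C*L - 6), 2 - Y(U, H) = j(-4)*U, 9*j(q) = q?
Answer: -7259/9 ≈ -806.56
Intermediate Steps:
j(q) = q/9
m = -7 (m = -4 + (-3*3 + 6) = -4 + (-9 + 6) = -4 - 3 = -7)
Y(U, H) = 2 + 4*U/9 (Y(U, H) = 2 - (1/9)*(-4)*U = 2 - (-4)*U/9 = 2 + 4*U/9)
G(C, L) = -6 + C + L + C*L (G(C, L) = (C + L) + (-6 + C*L) = -6 + C + L + C*L)
G(Y(1*4, -1), 6) + 119*m = (-6 + (2 + 4*(1*4)/9) + 6 + (2 + 4*(1*4)/9)*6) + 119*(-7) = (-6 + (2 + (4/9)*4) + 6 + (2 + (4/9)*4)*6) - 833 = (-6 + (2 + 16/9) + 6 + (2 + 16/9)*6) - 833 = (-6 + 34/9 + 6 + (34/9)*6) - 833 = (-6 + 34/9 + 6 + 68/3) - 833 = 238/9 - 833 = -7259/9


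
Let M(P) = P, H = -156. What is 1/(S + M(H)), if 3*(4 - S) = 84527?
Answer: -3/84983 ≈ -3.5301e-5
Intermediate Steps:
S = -84515/3 (S = 4 - ⅓*84527 = 4 - 84527/3 = -84515/3 ≈ -28172.)
1/(S + M(H)) = 1/(-84515/3 - 156) = 1/(-84983/3) = -3/84983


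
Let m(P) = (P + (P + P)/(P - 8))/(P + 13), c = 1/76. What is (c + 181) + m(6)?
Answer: 13757/76 ≈ 181.01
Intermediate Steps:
c = 1/76 ≈ 0.013158
m(P) = (P + 2*P/(-8 + P))/(13 + P) (m(P) = (P + (2*P)/(-8 + P))/(13 + P) = (P + 2*P/(-8 + P))/(13 + P))
(c + 181) + m(6) = (1/76 + 181) + 6*(-6 + 6)/(-104 + 6² + 5*6) = 13757/76 + 6*0/(-104 + 36 + 30) = 13757/76 + 6*0/(-38) = 13757/76 + 6*(-1/38)*0 = 13757/76 + 0 = 13757/76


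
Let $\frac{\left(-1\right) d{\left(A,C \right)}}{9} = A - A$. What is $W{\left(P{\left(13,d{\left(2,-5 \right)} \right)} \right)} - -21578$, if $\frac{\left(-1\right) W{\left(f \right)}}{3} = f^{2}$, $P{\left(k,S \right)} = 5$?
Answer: $21503$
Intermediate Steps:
$d{\left(A,C \right)} = 0$ ($d{\left(A,C \right)} = - 9 \left(A - A\right) = \left(-9\right) 0 = 0$)
$W{\left(f \right)} = - 3 f^{2}$
$W{\left(P{\left(13,d{\left(2,-5 \right)} \right)} \right)} - -21578 = - 3 \cdot 5^{2} - -21578 = \left(-3\right) 25 + 21578 = -75 + 21578 = 21503$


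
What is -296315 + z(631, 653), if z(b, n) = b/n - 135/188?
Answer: -36376784187/122764 ≈ -2.9632e+5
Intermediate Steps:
z(b, n) = -135/188 + b/n (z(b, n) = b/n - 135*1/188 = b/n - 135/188 = -135/188 + b/n)
-296315 + z(631, 653) = -296315 + (-135/188 + 631/653) = -296315 + 30473/122764 = -36376784187/122764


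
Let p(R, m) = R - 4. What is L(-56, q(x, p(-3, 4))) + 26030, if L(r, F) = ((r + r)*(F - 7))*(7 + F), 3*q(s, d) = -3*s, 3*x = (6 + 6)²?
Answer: -226530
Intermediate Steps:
p(R, m) = -4 + R
x = 48 (x = (6 + 6)²/3 = (⅓)*12² = (⅓)*144 = 48)
q(s, d) = -s (q(s, d) = (-3*s)/3 = -s)
L(r, F) = 2*r*(-7 + F)*(7 + F) (L(r, F) = ((2*r)*(-7 + F))*(7 + F) = (2*r*(-7 + F))*(7 + F) = 2*r*(-7 + F)*(7 + F))
L(-56, q(x, p(-3, 4))) + 26030 = 2*(-56)*(-49 + (-1*48)²) + 26030 = 2*(-56)*(-49 + (-48)²) + 26030 = 2*(-56)*(-49 + 2304) + 26030 = 2*(-56)*2255 + 26030 = -252560 + 26030 = -226530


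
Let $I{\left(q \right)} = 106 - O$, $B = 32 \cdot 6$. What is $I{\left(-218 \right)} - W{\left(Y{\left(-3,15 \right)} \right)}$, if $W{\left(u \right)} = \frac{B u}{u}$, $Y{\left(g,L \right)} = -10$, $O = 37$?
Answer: $-123$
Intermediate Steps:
$B = 192$
$I{\left(q \right)} = 69$ ($I{\left(q \right)} = 106 - 37 = 69$)
$W{\left(u \right)} = 192$ ($W{\left(u \right)} = \frac{192 u}{u} = 192$)
$I{\left(-218 \right)} - W{\left(Y{\left(-3,15 \right)} \right)} = 69 - 192 = -123$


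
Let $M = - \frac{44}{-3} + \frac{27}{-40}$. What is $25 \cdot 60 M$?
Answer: $\frac{41975}{2} \approx 20988.0$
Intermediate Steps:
$M = \frac{1679}{120}$ ($M = \left(-44\right) \left(- \frac{1}{3}\right) + 27 \left(- \frac{1}{40}\right) = \frac{44}{3} - \frac{27}{40} = \frac{1679}{120} \approx 13.992$)
$25 \cdot 60 M = 25 \cdot 60 \cdot \frac{1679}{120} = 1500 \cdot \frac{1679}{120} = \frac{41975}{2}$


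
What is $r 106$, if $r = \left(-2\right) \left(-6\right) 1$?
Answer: $1272$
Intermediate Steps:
$r = 12$ ($r = 12 \cdot 1 = 12$)
$r 106 = 12 \cdot 106 = 1272$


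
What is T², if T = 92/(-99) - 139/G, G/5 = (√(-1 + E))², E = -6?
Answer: 111112681/12006225 ≈ 9.2546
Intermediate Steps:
G = -35 (G = 5*(√(-1 - 6))² = 5*(√(-7))² = 5*(I*√7)² = 5*(-7) = -35)
T = 10541/3465 (T = 92/(-99) - 139/(-35) = 92*(-1/99) - 139*(-1/35) = -92/99 + 139/35 = 10541/3465 ≈ 3.0421)
T² = (10541/3465)² = 111112681/12006225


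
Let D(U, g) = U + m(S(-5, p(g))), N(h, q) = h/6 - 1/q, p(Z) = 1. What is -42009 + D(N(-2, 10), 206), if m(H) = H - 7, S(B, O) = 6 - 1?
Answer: -1260343/30 ≈ -42011.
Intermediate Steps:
S(B, O) = 5
m(H) = -7 + H
N(h, q) = -1/q + h/6 (N(h, q) = h*(⅙) - 1/q = h/6 - 1/q = -1/q + h/6)
D(U, g) = -2 + U (D(U, g) = U + (-7 + 5) = U - 2 = -2 + U)
-42009 + D(N(-2, 10), 206) = -42009 + (-2 + (-1/10 + (⅙)*(-2))) = -42009 + (-2 + (-1*⅒ - ⅓)) = -42009 + (-2 + (-⅒ - ⅓)) = -42009 + (-2 - 13/30) = -42009 - 73/30 = -1260343/30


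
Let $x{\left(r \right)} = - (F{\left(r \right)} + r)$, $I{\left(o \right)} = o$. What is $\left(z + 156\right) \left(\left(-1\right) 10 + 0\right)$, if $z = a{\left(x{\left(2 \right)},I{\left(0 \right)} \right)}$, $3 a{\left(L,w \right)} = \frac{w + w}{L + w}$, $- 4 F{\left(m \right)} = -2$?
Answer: $-1560$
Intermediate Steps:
$F{\left(m \right)} = \frac{1}{2}$ ($F{\left(m \right)} = \left(- \frac{1}{4}\right) \left(-2\right) = \frac{1}{2}$)
$x{\left(r \right)} = - \frac{1}{2} - r$ ($x{\left(r \right)} = - (\frac{1}{2} + r) = - \frac{1}{2} - r$)
$a{\left(L,w \right)} = \frac{2 w}{3 \left(L + w\right)}$ ($a{\left(L,w \right)} = \frac{\left(w + w\right) \frac{1}{L + w}}{3} = \frac{2 w \frac{1}{L + w}}{3} = \frac{2 w}{3 \left(L + w\right)}$)
$z = 0$ ($z = \frac{2}{3} \cdot 0 \frac{1}{\left(- \frac{1}{2} - 2\right) + 0} = \frac{2}{3} \cdot 0 \frac{1}{- \frac{5}{2} + 0} = \frac{2}{3} \cdot 0 \frac{1}{- \frac{5}{2}} = \frac{2}{3} \cdot 0 \left(- \frac{2}{5}\right) = 0$)
$\left(z + 156\right) \left(\left(-1\right) 10 + 0\right) = \left(0 + 156\right) \left(\left(-1\right) 10 + 0\right) = 156 \left(-10 + 0\right) = 156 \left(-10\right) = -1560$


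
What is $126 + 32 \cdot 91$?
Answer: $3038$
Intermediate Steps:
$126 + 32 \cdot 91 = 126 + 2912 = 3038$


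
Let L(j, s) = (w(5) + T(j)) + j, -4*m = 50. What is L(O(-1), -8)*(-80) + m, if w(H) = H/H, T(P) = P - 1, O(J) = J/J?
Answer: -345/2 ≈ -172.50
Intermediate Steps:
O(J) = 1
m = -25/2 (m = -¼*50 = -25/2 ≈ -12.500)
T(P) = -1 + P
w(H) = 1
L(j, s) = 2*j (L(j, s) = (1 + (-1 + j)) + j = j + j = 2*j)
L(O(-1), -8)*(-80) + m = (2*1)*(-80) - 25/2 = 2*(-80) - 25/2 = -160 - 25/2 = -345/2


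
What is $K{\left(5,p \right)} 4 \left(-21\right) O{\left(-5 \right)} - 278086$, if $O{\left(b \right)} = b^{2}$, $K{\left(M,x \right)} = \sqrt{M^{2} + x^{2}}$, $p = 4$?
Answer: $-278086 - 2100 \sqrt{41} \approx -2.9153 \cdot 10^{5}$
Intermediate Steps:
$K{\left(5,p \right)} 4 \left(-21\right) O{\left(-5 \right)} - 278086 = \sqrt{5^{2} + 4^{2}} \cdot 4 \left(-21\right) \left(-5\right)^{2} - 278086 = \sqrt{25 + 16} \left(-84\right) 25 - 278086 = \sqrt{41} \left(-84\right) 25 - 278086 = - 84 \sqrt{41} \cdot 25 - 278086 = - 2100 \sqrt{41} - 278086 = -278086 - 2100 \sqrt{41}$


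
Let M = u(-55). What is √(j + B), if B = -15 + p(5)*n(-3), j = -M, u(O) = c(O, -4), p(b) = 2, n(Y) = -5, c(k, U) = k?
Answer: √30 ≈ 5.4772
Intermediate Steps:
u(O) = O
M = -55
j = 55 (j = -1*(-55) = 55)
B = -25 (B = -15 + 2*(-5) = -15 - 10 = -25)
√(j + B) = √(55 - 25) = √30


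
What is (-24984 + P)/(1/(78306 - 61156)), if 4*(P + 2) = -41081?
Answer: -1209289375/2 ≈ -6.0464e+8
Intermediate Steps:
P = -41089/4 (P = -2 + (¼)*(-41081) = -2 - 41081/4 = -41089/4 ≈ -10272.)
(-24984 + P)/(1/(78306 - 61156)) = (-24984 - 41089/4)/(1/(78306 - 61156)) = -141025/(4*(1/17150)) = -141025/(4*1/17150) = -141025/4*17150 = -1209289375/2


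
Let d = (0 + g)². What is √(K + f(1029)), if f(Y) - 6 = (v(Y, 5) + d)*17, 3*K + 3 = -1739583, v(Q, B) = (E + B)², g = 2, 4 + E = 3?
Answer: 2*I*√144879 ≈ 761.26*I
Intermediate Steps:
E = -1 (E = -4 + 3 = -1)
v(Q, B) = (-1 + B)²
d = 4 (d = (0 + 2)² = 2² = 4)
K = -579862 (K = -1 + (⅓)*(-1739583) = -1 - 579861 = -579862)
f(Y) = 346 (f(Y) = 6 + ((-1 + 5)² + 4)*17 = 6 + (4² + 4)*17 = 6 + (16 + 4)*17 = 6 + 20*17 = 6 + 340 = 346)
√(K + f(1029)) = √(-579862 + 346) = √(-579516) = 2*I*√144879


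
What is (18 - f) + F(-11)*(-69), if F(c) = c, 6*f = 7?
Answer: 4655/6 ≈ 775.83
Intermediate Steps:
f = 7/6 (f = (1/6)*7 = 7/6 ≈ 1.1667)
(18 - f) + F(-11)*(-69) = (18 - 1*7/6) - 11*(-69) = (18 - 7/6) + 759 = 101/6 + 759 = 4655/6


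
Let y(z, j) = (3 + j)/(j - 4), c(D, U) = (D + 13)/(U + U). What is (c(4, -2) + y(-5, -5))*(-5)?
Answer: 725/36 ≈ 20.139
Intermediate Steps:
c(D, U) = (13 + D)/(2*U) (c(D, U) = (13 + D)/((2*U)) = (13 + D)*(1/(2*U)) = (13 + D)/(2*U))
y(z, j) = (3 + j)/(-4 + j)
(c(4, -2) + y(-5, -5))*(-5) = ((½)*(13 + 4)/(-2) + (3 - 5)/(-4 - 5))*(-5) = ((½)*(-½)*17 - 2/(-9))*(-5) = (-17/4 - ⅑*(-2))*(-5) = (-17/4 + 2/9)*(-5) = -145/36*(-5) = 725/36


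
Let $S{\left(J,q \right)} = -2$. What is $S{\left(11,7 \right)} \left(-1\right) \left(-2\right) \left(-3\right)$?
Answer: $12$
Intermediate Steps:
$S{\left(11,7 \right)} \left(-1\right) \left(-2\right) \left(-3\right) = - 2 \left(-1\right) \left(-2\right) \left(-3\right) = - 2 \cdot 2 \left(-3\right) = \left(-2\right) \left(-6\right) = 12$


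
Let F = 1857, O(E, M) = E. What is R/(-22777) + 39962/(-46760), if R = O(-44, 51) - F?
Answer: -410661857/532526260 ≈ -0.77116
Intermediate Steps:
R = -1901 (R = -44 - 1*1857 = -44 - 1857 = -1901)
R/(-22777) + 39962/(-46760) = -1901/(-22777) + 39962/(-46760) = -1901*(-1/22777) + 39962*(-1/46760) = 1901/22777 - 19981/23380 = -410661857/532526260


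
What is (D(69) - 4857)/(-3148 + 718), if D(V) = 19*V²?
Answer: -14267/405 ≈ -35.227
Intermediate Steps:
(D(69) - 4857)/(-3148 + 718) = (19*69² - 4857)/(-3148 + 718) = (19*4761 - 4857)/(-2430) = (90459 - 4857)*(-1/2430) = 85602*(-1/2430) = -14267/405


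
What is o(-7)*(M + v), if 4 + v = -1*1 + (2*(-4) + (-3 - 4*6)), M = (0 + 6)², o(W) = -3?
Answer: 12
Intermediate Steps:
M = 36 (M = 6² = 36)
v = -40 (v = -4 + (-1*1 + (2*(-4) + (-3 - 4*6))) = -4 + (-1 + (-8 + (-3 - 24))) = -4 + (-1 + (-8 - 27)) = -4 + (-1 - 35) = -4 - 36 = -40)
o(-7)*(M + v) = -3*(36 - 40) = -3*(-4) = 12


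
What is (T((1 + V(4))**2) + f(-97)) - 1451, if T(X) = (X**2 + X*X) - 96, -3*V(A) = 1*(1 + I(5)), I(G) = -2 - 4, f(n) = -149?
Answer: -129184/81 ≈ -1594.9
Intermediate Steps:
I(G) = -6
V(A) = 5/3 (V(A) = -(1 - 6)/3 = -(-5)/3 = -1/3*(-5) = 5/3)
T(X) = -96 + 2*X**2 (T(X) = (X**2 + X**2) - 96 = 2*X**2 - 96 = -96 + 2*X**2)
(T((1 + V(4))**2) + f(-97)) - 1451 = ((-96 + 2*((1 + 5/3)**2)**2) - 149) - 1451 = ((-96 + 2*((8/3)**2)**2) - 149) - 1451 = ((-96 + 2*(64/9)**2) - 149) - 1451 = ((-96 + 2*(4096/81)) - 149) - 1451 = ((-96 + 8192/81) - 149) - 1451 = (416/81 - 149) - 1451 = -11653/81 - 1451 = -129184/81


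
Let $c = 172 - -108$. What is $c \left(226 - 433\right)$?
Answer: $-57960$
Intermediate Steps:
$c = 280$ ($c = 172 + 108 = 280$)
$c \left(226 - 433\right) = 280 \left(226 - 433\right) = 280 \left(-207\right) = -57960$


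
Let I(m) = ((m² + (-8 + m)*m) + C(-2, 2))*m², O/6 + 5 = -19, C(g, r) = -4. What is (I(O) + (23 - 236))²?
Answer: 781046066950363449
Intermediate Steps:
O = -144 (O = -30 + 6*(-19) = -30 - 114 = -144)
I(m) = m²*(-4 + m² + m*(-8 + m)) (I(m) = ((m² + (-8 + m)*m) - 4)*m² = ((m² + m*(-8 + m)) - 4)*m² = (-4 + m² + m*(-8 + m))*m² = m²*(-4 + m² + m*(-8 + m)))
(I(O) + (23 - 236))² = (2*(-144)²*(-2 + (-144)² - 4*(-144)) + (23 - 236))² = (2*20736*(-2 + 20736 + 576) - 213)² = (2*20736*21310 - 213)² = (883768320 - 213)² = 883768107² = 781046066950363449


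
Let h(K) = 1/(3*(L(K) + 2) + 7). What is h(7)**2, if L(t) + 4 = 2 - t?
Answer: 1/196 ≈ 0.0051020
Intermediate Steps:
L(t) = -2 - t (L(t) = -4 + (2 - t) = -2 - t)
h(K) = 1/(7 - 3*K) (h(K) = 1/(3*((-2 - K) + 2) + 7) = 1/(3*(-K) + 7) = 1/(-3*K + 7) = 1/(7 - 3*K))
h(7)**2 = (-1/(-7 + 3*7))**2 = (-1/(-7 + 21))**2 = (-1/14)**2 = 1/196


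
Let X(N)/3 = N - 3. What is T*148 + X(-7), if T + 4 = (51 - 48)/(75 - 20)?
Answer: -33766/55 ≈ -613.93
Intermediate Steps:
T = -217/55 (T = -4 + (51 - 48)/(75 - 20) = -4 + 3/55 = -217/55 ≈ -3.9455)
X(N) = -9 + 3*N (X(N) = 3*(N - 3) = 3*(-3 + N) = -9 + 3*N)
T*148 + X(-7) = -217/55*148 + (-9 + 3*(-7)) = -32116/55 + (-9 - 21) = -32116/55 - 30 = -33766/55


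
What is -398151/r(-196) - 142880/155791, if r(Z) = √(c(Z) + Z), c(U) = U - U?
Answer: -142880/155791 + 398151*I/14 ≈ -0.91713 + 28439.0*I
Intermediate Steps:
c(U) = 0
r(Z) = √Z (r(Z) = √(0 + Z) = √Z)
-398151/r(-196) - 142880/155791 = -398151*(-I/14) - 142880/155791 = -398151*(-I/14) - 142880*1/155791 = -(-398151)*I/14 - 142880/155791 = 398151*I/14 - 142880/155791 = -142880/155791 + 398151*I/14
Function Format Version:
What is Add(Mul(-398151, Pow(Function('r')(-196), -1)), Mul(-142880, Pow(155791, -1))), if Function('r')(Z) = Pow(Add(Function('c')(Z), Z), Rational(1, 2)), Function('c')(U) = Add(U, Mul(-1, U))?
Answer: Add(Rational(-142880, 155791), Mul(Rational(398151, 14), I)) ≈ Add(-0.91713, Mul(28439., I))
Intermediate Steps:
Function('c')(U) = 0
Function('r')(Z) = Pow(Z, Rational(1, 2)) (Function('r')(Z) = Pow(Add(0, Z), Rational(1, 2)) = Pow(Z, Rational(1, 2)))
Add(Mul(-398151, Pow(Function('r')(-196), -1)), Mul(-142880, Pow(155791, -1))) = Add(Mul(-398151, Pow(Pow(-196, Rational(1, 2)), -1)), Mul(-142880, Pow(155791, -1))) = Add(Mul(-398151, Pow(Mul(14, I), -1)), Mul(-142880, Rational(1, 155791))) = Add(Mul(-398151, Mul(Rational(-1, 14), I)), Rational(-142880, 155791)) = Add(Mul(Rational(398151, 14), I), Rational(-142880, 155791)) = Add(Rational(-142880, 155791), Mul(Rational(398151, 14), I))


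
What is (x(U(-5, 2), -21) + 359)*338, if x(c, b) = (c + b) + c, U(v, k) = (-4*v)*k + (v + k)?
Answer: 139256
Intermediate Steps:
U(v, k) = k + v - 4*k*v (U(v, k) = -4*k*v + (k + v) = k + v - 4*k*v)
x(c, b) = b + 2*c (x(c, b) = (b + c) + c = b + 2*c)
(x(U(-5, 2), -21) + 359)*338 = ((-21 + 2*(2 - 5 - 4*2*(-5))) + 359)*338 = ((-21 + 2*(2 - 5 + 40)) + 359)*338 = ((-21 + 2*37) + 359)*338 = ((-21 + 74) + 359)*338 = (53 + 359)*338 = 412*338 = 139256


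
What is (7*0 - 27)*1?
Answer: -27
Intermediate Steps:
(7*0 - 27)*1 = (0 - 27)*1 = -27*1 = -27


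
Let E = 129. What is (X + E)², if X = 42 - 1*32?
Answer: 19321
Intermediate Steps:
X = 10 (X = 42 - 32 = 10)
(X + E)² = (10 + 129)² = 139² = 19321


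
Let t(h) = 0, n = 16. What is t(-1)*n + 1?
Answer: 1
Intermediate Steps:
t(-1)*n + 1 = 0*16 + 1 = 0 + 1 = 1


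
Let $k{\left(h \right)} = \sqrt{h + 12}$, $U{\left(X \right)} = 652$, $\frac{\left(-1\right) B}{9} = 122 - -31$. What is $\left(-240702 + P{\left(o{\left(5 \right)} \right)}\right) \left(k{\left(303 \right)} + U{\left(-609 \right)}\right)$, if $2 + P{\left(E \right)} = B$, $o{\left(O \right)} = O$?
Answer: $-157836812 - 726243 \sqrt{35} \approx -1.6213 \cdot 10^{8}$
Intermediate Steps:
$B = -1377$ ($B = - 9 \left(122 - -31\right) = - 9 \left(122 + 31\right) = \left(-9\right) 153 = -1377$)
$P{\left(E \right)} = -1379$ ($P{\left(E \right)} = -2 - 1377 = -1379$)
$k{\left(h \right)} = \sqrt{12 + h}$
$\left(-240702 + P{\left(o{\left(5 \right)} \right)}\right) \left(k{\left(303 \right)} + U{\left(-609 \right)}\right) = \left(-240702 - 1379\right) \left(\sqrt{12 + 303} + 652\right) = - 242081 \left(\sqrt{315} + 652\right) = - 242081 \left(3 \sqrt{35} + 652\right) = - 242081 \left(652 + 3 \sqrt{35}\right) = -157836812 - 726243 \sqrt{35}$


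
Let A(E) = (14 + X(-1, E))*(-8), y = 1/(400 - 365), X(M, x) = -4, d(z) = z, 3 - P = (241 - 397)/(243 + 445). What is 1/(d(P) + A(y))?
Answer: -172/13205 ≈ -0.013025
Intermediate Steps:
P = 555/172 (P = 3 - (241 - 397)/(243 + 445) = 3 - (-156)/688 = 3 - 1*(-39/172) = 3 + 39/172 = 555/172 ≈ 3.2267)
y = 1/35 ≈ 0.028571
A(E) = -80 (A(E) = (14 - 4)*(-8) = 10*(-8) = -80)
1/(d(P) + A(y)) = 1/(555/172 - 80) = 1/(-13205/172) = -172/13205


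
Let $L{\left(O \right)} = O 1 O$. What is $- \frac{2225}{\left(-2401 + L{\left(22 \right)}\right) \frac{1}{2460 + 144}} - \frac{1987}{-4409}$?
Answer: $\frac{8516371393}{2817351} \approx 3022.8$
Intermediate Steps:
$L{\left(O \right)} = O^{2}$ ($L{\left(O \right)} = O O = O^{2}$)
$- \frac{2225}{\left(-2401 + L{\left(22 \right)}\right) \frac{1}{2460 + 144}} - \frac{1987}{-4409} = - \frac{2225}{\left(-2401 + 22^{2}\right) \frac{1}{2460 + 144}} - \frac{1987}{-4409} = - \frac{2225}{\left(-2401 + 484\right) \frac{1}{2604}} - - \frac{1987}{4409} = - \frac{2225}{\left(-1917\right) \frac{1}{2604}} + \frac{1987}{4409} = - \frac{2225}{- \frac{639}{868}} + \frac{1987}{4409} = \left(-2225\right) \left(- \frac{868}{639}\right) + \frac{1987}{4409} = \frac{1931300}{639} + \frac{1987}{4409} = \frac{8516371393}{2817351}$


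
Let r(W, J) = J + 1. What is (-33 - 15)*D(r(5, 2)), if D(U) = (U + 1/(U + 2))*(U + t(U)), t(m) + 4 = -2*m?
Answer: 5376/5 ≈ 1075.2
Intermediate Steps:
r(W, J) = 1 + J
t(m) = -4 - 2*m
D(U) = (-4 - U)*(U + 1/(2 + U)) (D(U) = (U + 1/(U + 2))*(U + (-4 - 2*U)) = (U + 1/(2 + U))*(-4 - U) = (-4 - U)*(U + 1/(2 + U)))
(-33 - 15)*D(r(5, 2)) = (-33 - 15)*((-4 - (1 + 2)³ - 9*(1 + 2) - 6*(1 + 2)²)/(2 + (1 + 2))) = -48*(-4 - 1*3³ - 9*3 - 6*3²)/(2 + 3) = -48*(-4 - 1*27 - 27 - 6*9)/5 = -48*(-4 - 27 - 27 - 54)/5 = -48*(-112)/5 = -48*(-112/5) = 5376/5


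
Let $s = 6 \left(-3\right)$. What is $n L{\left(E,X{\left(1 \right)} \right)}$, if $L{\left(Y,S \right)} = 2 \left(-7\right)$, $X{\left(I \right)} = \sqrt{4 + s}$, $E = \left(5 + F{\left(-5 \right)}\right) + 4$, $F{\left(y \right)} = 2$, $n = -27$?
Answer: $378$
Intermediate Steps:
$s = -18$
$E = 11$ ($E = \left(5 + 2\right) + 4 = 7 + 4 = 11$)
$X{\left(I \right)} = i \sqrt{14}$ ($X{\left(I \right)} = \sqrt{4 - 18} = \sqrt{-14} = i \sqrt{14}$)
$L{\left(Y,S \right)} = -14$
$n L{\left(E,X{\left(1 \right)} \right)} = \left(-27\right) \left(-14\right) = 378$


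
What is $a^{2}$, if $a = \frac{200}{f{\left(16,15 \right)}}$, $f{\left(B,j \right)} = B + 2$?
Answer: $\frac{10000}{81} \approx 123.46$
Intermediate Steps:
$f{\left(B,j \right)} = 2 + B$
$a = \frac{100}{9}$ ($a = \frac{200}{2 + 16} = \frac{200}{18} = 200 \cdot \frac{1}{18} = \frac{100}{9} \approx 11.111$)
$a^{2} = \left(\frac{100}{9}\right)^{2} = \frac{10000}{81}$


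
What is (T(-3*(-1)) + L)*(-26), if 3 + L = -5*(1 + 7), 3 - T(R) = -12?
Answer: 728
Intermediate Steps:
T(R) = 15 (T(R) = 3 - 1*(-12) = 3 + 12 = 15)
L = -43 (L = -3 - 5*(1 + 7) = -3 - 5*8 = -3 - 40 = -43)
(T(-3*(-1)) + L)*(-26) = (15 - 43)*(-26) = -28*(-26) = 728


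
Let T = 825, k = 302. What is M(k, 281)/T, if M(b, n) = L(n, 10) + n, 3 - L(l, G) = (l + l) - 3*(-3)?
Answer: -287/825 ≈ -0.34788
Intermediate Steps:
L(l, G) = -6 - 2*l (L(l, G) = 3 - ((l + l) - 3*(-3)) = 3 - (2*l + 9) = 3 - (9 + 2*l) = 3 + (-9 - 2*l) = -6 - 2*l)
M(b, n) = -6 - n (M(b, n) = (-6 - 2*n) + n = -6 - n)
M(k, 281)/T = (-6 - 1*281)/825 = (-6 - 281)*(1/825) = -287*1/825 = -287/825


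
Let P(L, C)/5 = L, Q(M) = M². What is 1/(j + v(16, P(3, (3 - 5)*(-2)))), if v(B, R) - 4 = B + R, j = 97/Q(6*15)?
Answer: 8100/283597 ≈ 0.028562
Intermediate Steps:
P(L, C) = 5*L
j = 97/8100 (j = 97/((6*15)²) = 97/(90²) = 97/8100 ≈ 0.011975)
v(B, R) = 4 + B + R (v(B, R) = 4 + (B + R) = 4 + B + R)
1/(j + v(16, P(3, (3 - 5)*(-2)))) = 1/(97/8100 + (4 + 16 + 5*3)) = 1/(97/8100 + (4 + 16 + 15)) = 1/(97/8100 + 35) = 1/(283597/8100) = 8100/283597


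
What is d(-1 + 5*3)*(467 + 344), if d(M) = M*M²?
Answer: 2225384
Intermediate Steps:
d(M) = M³
d(-1 + 5*3)*(467 + 344) = (-1 + 5*3)³*(467 + 344) = (-1 + 15)³*811 = 14³*811 = 2744*811 = 2225384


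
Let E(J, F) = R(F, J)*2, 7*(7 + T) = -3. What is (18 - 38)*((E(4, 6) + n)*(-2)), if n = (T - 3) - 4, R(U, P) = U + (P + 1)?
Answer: 2120/7 ≈ 302.86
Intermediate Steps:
R(U, P) = 1 + P + U (R(U, P) = U + (1 + P) = 1 + P + U)
T = -52/7 (T = -7 + (1/7)*(-3) = -7 - 3/7 = -52/7 ≈ -7.4286)
E(J, F) = 2 + 2*F + 2*J (E(J, F) = (1 + J + F)*2 = (1 + F + J)*2 = 2 + 2*F + 2*J)
n = -101/7 (n = (-52/7 - 3) - 4 = -73/7 - 4 = -101/7 ≈ -14.429)
(18 - 38)*((E(4, 6) + n)*(-2)) = (18 - 38)*(((2 + 2*6 + 2*4) - 101/7)*(-2)) = -20*((2 + 12 + 8) - 101/7)*(-2) = -20*(22 - 101/7)*(-2) = -1060*(-2)/7 = -20*(-106/7) = 2120/7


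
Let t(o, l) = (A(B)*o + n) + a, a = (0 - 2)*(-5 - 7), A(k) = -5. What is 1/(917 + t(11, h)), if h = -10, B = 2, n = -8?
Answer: 1/878 ≈ 0.0011390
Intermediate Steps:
a = 24 (a = -2*(-12) = 24)
t(o, l) = 16 - 5*o (t(o, l) = (-5*o - 8) + 24 = (-8 - 5*o) + 24 = 16 - 5*o)
1/(917 + t(11, h)) = 1/(917 + (16 - 5*11)) = 1/(917 + (16 - 55)) = 1/(917 - 39) = 1/878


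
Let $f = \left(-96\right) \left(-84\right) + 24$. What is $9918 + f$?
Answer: $18006$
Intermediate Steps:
$f = 8088$ ($f = 8064 + 24 = 8088$)
$9918 + f = 9918 + 8088 = 18006$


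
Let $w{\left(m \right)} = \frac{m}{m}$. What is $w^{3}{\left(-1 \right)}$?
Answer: $1$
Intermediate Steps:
$w{\left(m \right)} = 1$
$w^{3}{\left(-1 \right)} = 1^{3} = 1$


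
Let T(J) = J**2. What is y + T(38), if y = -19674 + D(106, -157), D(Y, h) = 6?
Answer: -18224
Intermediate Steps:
y = -19668 (y = -19674 + 6 = -19668)
y + T(38) = -19668 + 38**2 = -19668 + 1444 = -18224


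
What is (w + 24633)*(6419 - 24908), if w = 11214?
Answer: -662775183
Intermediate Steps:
(w + 24633)*(6419 - 24908) = (11214 + 24633)*(6419 - 24908) = 35847*(-18489) = -662775183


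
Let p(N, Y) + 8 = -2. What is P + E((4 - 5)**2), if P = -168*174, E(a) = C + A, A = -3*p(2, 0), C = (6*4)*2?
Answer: -29154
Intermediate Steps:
p(N, Y) = -10 (p(N, Y) = -8 - 2 = -10)
C = 48 (C = 24*2 = 48)
A = 30 (A = -3*(-10) = 30)
E(a) = 78 (E(a) = 48 + 30 = 78)
P = -29232
P + E((4 - 5)**2) = -29232 + 78 = -29154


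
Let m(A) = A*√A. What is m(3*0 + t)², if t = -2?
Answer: -8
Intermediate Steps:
m(A) = A^(3/2)
m(3*0 + t)² = ((3*0 - 2)^(3/2))² = ((0 - 2)^(3/2))² = ((-2)^(3/2))² = (-2*I*√2)² = -8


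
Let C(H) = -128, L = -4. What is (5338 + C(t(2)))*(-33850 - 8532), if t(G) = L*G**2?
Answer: -220810220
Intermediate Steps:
t(G) = -4*G**2
(5338 + C(t(2)))*(-33850 - 8532) = (5338 - 128)*(-33850 - 8532) = 5210*(-42382) = -220810220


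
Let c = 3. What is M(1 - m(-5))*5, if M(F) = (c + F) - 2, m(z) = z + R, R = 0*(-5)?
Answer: 35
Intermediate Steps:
R = 0
m(z) = z (m(z) = z + 0 = z)
M(F) = 1 + F (M(F) = (3 + F) - 2 = 1 + F)
M(1 - m(-5))*5 = (1 + (1 - 1*(-5)))*5 = (1 + (1 + 5))*5 = (1 + 6)*5 = 7*5 = 35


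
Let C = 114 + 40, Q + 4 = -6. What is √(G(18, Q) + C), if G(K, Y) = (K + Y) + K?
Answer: 6*√5 ≈ 13.416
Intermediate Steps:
Q = -10 (Q = -4 - 6 = -10)
G(K, Y) = Y + 2*K
C = 154
√(G(18, Q) + C) = √((-10 + 2*18) + 154) = √((-10 + 36) + 154) = √(26 + 154) = √180 = 6*√5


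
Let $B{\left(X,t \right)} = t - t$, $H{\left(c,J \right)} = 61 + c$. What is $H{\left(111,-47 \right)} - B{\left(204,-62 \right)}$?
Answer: $172$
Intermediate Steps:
$B{\left(X,t \right)} = 0$
$H{\left(111,-47 \right)} - B{\left(204,-62 \right)} = \left(61 + 111\right) - 0 = 172 + 0 = 172$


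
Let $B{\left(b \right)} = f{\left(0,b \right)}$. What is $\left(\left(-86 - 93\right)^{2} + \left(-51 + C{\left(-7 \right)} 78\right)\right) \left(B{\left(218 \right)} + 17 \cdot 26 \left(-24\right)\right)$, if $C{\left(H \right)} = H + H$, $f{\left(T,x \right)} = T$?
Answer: $-327765984$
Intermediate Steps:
$C{\left(H \right)} = 2 H$
$B{\left(b \right)} = 0$
$\left(\left(-86 - 93\right)^{2} + \left(-51 + C{\left(-7 \right)} 78\right)\right) \left(B{\left(218 \right)} + 17 \cdot 26 \left(-24\right)\right) = \left(\left(-86 - 93\right)^{2} + \left(-51 + 2 \left(-7\right) 78\right)\right) \left(0 + 17 \cdot 26 \left(-24\right)\right) = \left(\left(-179\right)^{2} - 1143\right) \left(0 + 442 \left(-24\right)\right) = \left(32041 - 1143\right) \left(0 - 10608\right) = \left(32041 - 1143\right) \left(-10608\right) = 30898 \left(-10608\right) = -327765984$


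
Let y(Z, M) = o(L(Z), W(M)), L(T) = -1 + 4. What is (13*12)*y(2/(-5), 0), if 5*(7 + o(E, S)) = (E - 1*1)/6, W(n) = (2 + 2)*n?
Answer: -5408/5 ≈ -1081.6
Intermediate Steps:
L(T) = 3
W(n) = 4*n
o(E, S) = -211/30 + E/30 (o(E, S) = -7 + ((E - 1*1)/6)/5 = -7 + ((E - 1)*(⅙))/5 = -7 + ((-1 + E)*(⅙))/5 = -7 + (-⅙ + E/6)/5 = -7 + (-1/30 + E/30) = -211/30 + E/30)
y(Z, M) = -104/15 (y(Z, M) = -211/30 + (1/30)*3 = -211/30 + ⅒ = -104/15)
(13*12)*y(2/(-5), 0) = (13*12)*(-104/15) = 156*(-104/15) = -5408/5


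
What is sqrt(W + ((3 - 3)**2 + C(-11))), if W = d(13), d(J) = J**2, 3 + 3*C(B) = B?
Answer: sqrt(1479)/3 ≈ 12.819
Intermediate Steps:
C(B) = -1 + B/3
W = 169 (W = 13**2 = 169)
sqrt(W + ((3 - 3)**2 + C(-11))) = sqrt(169 + ((3 - 3)**2 + (-1 + (1/3)*(-11)))) = sqrt(169 + (0**2 + (-1 - 11/3))) = sqrt(169 + (0 - 14/3)) = sqrt(169 - 14/3) = sqrt(493/3) = sqrt(1479)/3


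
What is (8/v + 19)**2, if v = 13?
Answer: 65025/169 ≈ 384.76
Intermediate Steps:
(8/v + 19)**2 = (8/13 + 19)**2 = (255/13)**2 = 65025/169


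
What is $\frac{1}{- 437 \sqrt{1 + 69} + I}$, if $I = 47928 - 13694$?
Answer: $\frac{17117}{579299463} + \frac{437 \sqrt{70}}{1158598926} \approx 3.2703 \cdot 10^{-5}$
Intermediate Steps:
$I = 34234$
$\frac{1}{- 437 \sqrt{1 + 69} + I} = \frac{1}{- 437 \sqrt{1 + 69} + 34234} = \frac{1}{- 437 \sqrt{70} + 34234} = \frac{1}{34234 - 437 \sqrt{70}}$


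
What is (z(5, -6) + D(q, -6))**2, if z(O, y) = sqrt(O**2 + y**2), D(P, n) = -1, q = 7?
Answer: (1 - sqrt(61))**2 ≈ 46.380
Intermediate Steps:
(z(5, -6) + D(q, -6))**2 = (sqrt(5**2 + (-6)**2) - 1)**2 = (sqrt(25 + 36) - 1)**2 = (sqrt(61) - 1)**2 = (-1 + sqrt(61))**2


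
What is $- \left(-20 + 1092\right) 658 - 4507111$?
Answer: $-5212487$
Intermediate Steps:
$- \left(-20 + 1092\right) 658 - 4507111 = - 1072 \cdot 658 - 4507111 = \left(-1\right) 705376 - 4507111 = -705376 - 4507111 = -5212487$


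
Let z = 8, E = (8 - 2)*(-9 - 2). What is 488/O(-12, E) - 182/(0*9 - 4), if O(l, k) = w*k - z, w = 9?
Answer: 26903/602 ≈ 44.689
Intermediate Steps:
E = -66 (E = 6*(-11) = -66)
O(l, k) = -8 + 9*k (O(l, k) = 9*k - 1*8 = 9*k - 8 = -8 + 9*k)
488/O(-12, E) - 182/(0*9 - 4) = 488/(-8 + 9*(-66)) - 182/(0*9 - 4) = 488/(-8 - 594) - 182/(0 - 4) = 488/(-602) - 182/(-4) = 488*(-1/602) - 182*(-1/4) = -244/301 + 91/2 = 26903/602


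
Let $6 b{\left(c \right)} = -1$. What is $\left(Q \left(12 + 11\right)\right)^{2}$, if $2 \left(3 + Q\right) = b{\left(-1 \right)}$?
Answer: $\frac{724201}{144} \approx 5029.2$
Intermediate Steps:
$b{\left(c \right)} = - \frac{1}{6}$ ($b{\left(c \right)} = \frac{1}{6} \left(-1\right) = - \frac{1}{6}$)
$Q = - \frac{37}{12}$ ($Q = -3 + \frac{1}{2} \left(- \frac{1}{6}\right) = -3 - \frac{1}{12} = - \frac{37}{12} \approx -3.0833$)
$\left(Q \left(12 + 11\right)\right)^{2} = \left(- \frac{37 \left(12 + 11\right)}{12}\right)^{2} = \left(\left(- \frac{37}{12}\right) 23\right)^{2} = \left(- \frac{851}{12}\right)^{2} = \frac{724201}{144}$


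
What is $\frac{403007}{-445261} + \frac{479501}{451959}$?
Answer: $\frac{31360454048}{201239716299} \approx 0.15584$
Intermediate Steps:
$\frac{403007}{-445261} + \frac{479501}{451959} = 403007 \left(- \frac{1}{445261}\right) + 479501 \cdot \frac{1}{451959} = - \frac{403007}{445261} + \frac{479501}{451959} = \frac{31360454048}{201239716299}$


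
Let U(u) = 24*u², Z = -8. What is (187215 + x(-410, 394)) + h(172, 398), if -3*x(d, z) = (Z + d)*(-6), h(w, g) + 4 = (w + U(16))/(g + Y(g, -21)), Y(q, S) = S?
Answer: 70269691/377 ≈ 1.8639e+5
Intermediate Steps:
h(w, g) = -4 + (6144 + w)/(-21 + g) (h(w, g) = -4 + (w + 24*16²)/(g - 21) = -4 + (w + 24*256)/(-21 + g) = -4 + (w + 6144)/(-21 + g) = -4 + (6144 + w)/(-21 + g))
x(d, z) = -16 + 2*d (x(d, z) = -(-8 + d)*(-6)/3 = -(48 - 6*d)/3 = -16 + 2*d)
(187215 + x(-410, 394)) + h(172, 398) = (187215 + (-16 + 2*(-410))) + (6228 + 172 - 4*398)/(-21 + 398) = (187215 + (-16 - 820)) + (6228 + 172 - 1592)/377 = (187215 - 836) + (1/377)*4808 = 186379 + 4808/377 = 70269691/377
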